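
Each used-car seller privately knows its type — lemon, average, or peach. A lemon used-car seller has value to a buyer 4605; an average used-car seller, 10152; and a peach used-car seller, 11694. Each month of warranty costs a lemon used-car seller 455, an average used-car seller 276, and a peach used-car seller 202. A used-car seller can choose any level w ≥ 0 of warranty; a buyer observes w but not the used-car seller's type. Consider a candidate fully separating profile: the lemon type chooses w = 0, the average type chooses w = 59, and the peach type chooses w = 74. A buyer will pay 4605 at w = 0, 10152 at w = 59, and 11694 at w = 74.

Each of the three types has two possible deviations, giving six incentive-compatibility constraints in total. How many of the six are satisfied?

3

Lemon (own payoff 4605): to w=59 gives 10152 − 455×59 = -16693 → no gain ✓; to w=74 gives 11694 − 455×74 = -21976 → no gain ✓.
Peach (own payoff 11694 − 202×74 = -3254): to w=0 gives 4605 → profitable ✗; to w=59 gives 10152 − 202×59 = -1766 → profitable ✗.
Average (own payoff 10152 − 276×59 = -6132): to w=0 gives 4605 → profitable ✗; to w=74 gives 11694 − 276×74 = -8730 → no gain ✓.
3 of the 6 constraints hold; not an equilibrium.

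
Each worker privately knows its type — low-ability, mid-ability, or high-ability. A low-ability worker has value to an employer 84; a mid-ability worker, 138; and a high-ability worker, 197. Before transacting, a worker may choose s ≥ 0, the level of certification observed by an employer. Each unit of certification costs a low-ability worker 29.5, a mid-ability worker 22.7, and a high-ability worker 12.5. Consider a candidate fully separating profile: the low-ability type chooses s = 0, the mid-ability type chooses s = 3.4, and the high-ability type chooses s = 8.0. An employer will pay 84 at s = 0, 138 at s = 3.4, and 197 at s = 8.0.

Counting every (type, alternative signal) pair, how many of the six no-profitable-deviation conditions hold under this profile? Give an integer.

5

High-ability (own payoff 197 − 12.5×8.0 = 97): to s=0 gives 84 → no gain ✓; to s=3.4 gives 138 − 12.5×3.4 = 95.5 → no gain ✓.
Low-ability (own payoff 84): to s=3.4 gives 138 − 29.5×3.4 = 37.7 → no gain ✓; to s=8.0 gives 197 − 29.5×8.0 = -39 → no gain ✓.
Mid-ability (own payoff 138 − 22.7×3.4 = 60.82): to s=0 gives 84 → profitable ✗; to s=8.0 gives 197 − 22.7×8.0 = 15.4 → no gain ✓.
5 of the 6 constraints hold; not an equilibrium.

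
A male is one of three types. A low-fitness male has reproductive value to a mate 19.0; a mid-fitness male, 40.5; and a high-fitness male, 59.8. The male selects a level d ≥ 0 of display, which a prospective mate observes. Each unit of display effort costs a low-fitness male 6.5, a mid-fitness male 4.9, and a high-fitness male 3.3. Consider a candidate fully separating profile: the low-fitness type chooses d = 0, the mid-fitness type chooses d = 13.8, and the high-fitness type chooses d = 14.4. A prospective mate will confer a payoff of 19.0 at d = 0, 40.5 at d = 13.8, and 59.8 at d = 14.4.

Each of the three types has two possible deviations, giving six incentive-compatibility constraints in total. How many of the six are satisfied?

Mid-fitness (own payoff 40.5 − 4.9×13.8 = -27.12): to d=0 gives 19.0 → profitable ✗; to d=14.4 gives 59.8 − 4.9×14.4 = -10.76 → profitable ✗.
High-fitness (own payoff 59.8 − 3.3×14.4 = 12.28): to d=0 gives 19.0 → profitable ✗; to d=13.8 gives 40.5 − 3.3×13.8 = -5.04 → no gain ✓.
Low-fitness (own payoff 19.0): to d=13.8 gives 40.5 − 6.5×13.8 = -49.2 → no gain ✓; to d=14.4 gives 59.8 − 6.5×14.4 = -33.8 → no gain ✓.
3 of the 6 constraints hold; not an equilibrium.

3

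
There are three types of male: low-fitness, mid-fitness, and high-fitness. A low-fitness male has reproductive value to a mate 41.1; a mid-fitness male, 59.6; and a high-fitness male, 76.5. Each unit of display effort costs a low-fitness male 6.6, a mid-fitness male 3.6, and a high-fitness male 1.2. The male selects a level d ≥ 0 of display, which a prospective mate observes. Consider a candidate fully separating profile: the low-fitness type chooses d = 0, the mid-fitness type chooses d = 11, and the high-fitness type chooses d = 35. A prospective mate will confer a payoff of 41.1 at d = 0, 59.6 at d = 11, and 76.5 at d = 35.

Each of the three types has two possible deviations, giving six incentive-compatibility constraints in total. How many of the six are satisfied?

3

High-fitness (own payoff 76.5 − 1.2×35 = 34.5): to d=0 gives 41.1 → profitable ✗; to d=11 gives 59.6 − 1.2×11 = 46.4 → profitable ✗.
Mid-fitness (own payoff 59.6 − 3.6×11 = 20): to d=0 gives 41.1 → profitable ✗; to d=35 gives 76.5 − 3.6×35 = -49.5 → no gain ✓.
Low-fitness (own payoff 41.1): to d=11 gives 59.6 − 6.6×11 = -13 → no gain ✓; to d=35 gives 76.5 − 6.6×35 = -154.5 → no gain ✓.
3 of the 6 constraints hold; not an equilibrium.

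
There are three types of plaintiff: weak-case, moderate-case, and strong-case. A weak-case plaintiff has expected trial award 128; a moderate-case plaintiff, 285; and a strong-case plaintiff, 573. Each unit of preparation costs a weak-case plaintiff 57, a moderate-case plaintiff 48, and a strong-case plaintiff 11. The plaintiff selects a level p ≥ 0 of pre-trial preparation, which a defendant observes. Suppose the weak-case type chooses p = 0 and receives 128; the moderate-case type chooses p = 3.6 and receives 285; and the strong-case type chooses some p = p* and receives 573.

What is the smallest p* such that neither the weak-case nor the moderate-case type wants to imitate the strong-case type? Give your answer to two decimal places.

Weak-case type (on-path payoff 128) won't mimic when 128 ≥ 573 − 57·p*, i.e. p* ≥ 7.81.
Moderate-case type (on-path payoff 285 − 48×3.6 = 112.2) won't mimic when 112.2 ≥ 573 − 48·p*, i.e. p* ≥ 9.60.
Both must hold, so p* = max(7.81, 9.60) = 9.60. The moderate-case type's constraint binds.

9.60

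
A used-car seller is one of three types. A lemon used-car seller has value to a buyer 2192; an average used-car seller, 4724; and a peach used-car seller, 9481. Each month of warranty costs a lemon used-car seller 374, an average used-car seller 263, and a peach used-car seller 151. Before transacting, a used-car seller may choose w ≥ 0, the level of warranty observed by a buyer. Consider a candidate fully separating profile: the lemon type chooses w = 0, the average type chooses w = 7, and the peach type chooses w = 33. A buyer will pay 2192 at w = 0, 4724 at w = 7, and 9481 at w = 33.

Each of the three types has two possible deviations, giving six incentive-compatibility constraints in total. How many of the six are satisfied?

Peach (own payoff 9481 − 151×33 = 4498): to w=0 gives 2192 → no gain ✓; to w=7 gives 4724 − 151×7 = 3667 → no gain ✓.
Average (own payoff 4724 − 263×7 = 2883): to w=0 gives 2192 → no gain ✓; to w=33 gives 9481 − 263×33 = 802 → no gain ✓.
Lemon (own payoff 2192): to w=7 gives 4724 − 374×7 = 2106 → no gain ✓; to w=33 gives 9481 − 374×33 = -2861 → no gain ✓.
6 of the 6 constraints hold; this profile is a separating equilibrium.

6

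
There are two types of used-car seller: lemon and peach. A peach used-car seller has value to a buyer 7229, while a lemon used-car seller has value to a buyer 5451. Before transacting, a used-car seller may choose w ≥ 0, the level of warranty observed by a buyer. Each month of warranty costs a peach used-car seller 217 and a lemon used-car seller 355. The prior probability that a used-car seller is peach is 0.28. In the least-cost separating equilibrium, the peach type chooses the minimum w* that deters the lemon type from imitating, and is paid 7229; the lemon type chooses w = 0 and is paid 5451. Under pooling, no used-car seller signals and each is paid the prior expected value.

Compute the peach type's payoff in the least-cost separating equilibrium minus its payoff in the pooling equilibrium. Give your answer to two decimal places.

193.33

Least-cost separating signal: w* solves 5451 = 7229 − 355·w*, so w* = (7229 − 5451)/355 ≈ 5.0085.
Peach type's separating payoff: 7229 − 217 × w* = 7229 − 217 × (7229 − 5451)/355 = 7229 − 385826/355 ≈ 6142.1662.
Pooling payoff: 0.28 × 7229 + 0.72 × 5451 = 5948.84.
Difference: 6142.1662 − 5948.84 = 193.3262, i.e. 193.33 to two decimal places.
The peach type prefers to separate.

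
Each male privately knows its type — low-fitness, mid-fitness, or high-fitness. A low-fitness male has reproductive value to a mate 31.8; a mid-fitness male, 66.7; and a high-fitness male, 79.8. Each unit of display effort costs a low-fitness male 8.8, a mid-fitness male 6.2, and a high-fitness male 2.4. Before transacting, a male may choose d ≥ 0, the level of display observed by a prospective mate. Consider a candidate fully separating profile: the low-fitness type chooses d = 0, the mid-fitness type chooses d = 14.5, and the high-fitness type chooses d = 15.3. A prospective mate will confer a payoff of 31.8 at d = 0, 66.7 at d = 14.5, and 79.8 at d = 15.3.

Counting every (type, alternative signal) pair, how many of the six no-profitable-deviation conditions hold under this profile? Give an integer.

4

Mid-fitness (own payoff 66.7 − 6.2×14.5 = -23.2): to d=0 gives 31.8 → profitable ✗; to d=15.3 gives 79.8 − 6.2×15.3 = -15.06 → profitable ✗.
High-fitness (own payoff 79.8 − 2.4×15.3 = 43.08): to d=0 gives 31.8 → no gain ✓; to d=14.5 gives 66.7 − 2.4×14.5 = 31.9 → no gain ✓.
Low-fitness (own payoff 31.8): to d=14.5 gives 66.7 − 8.8×14.5 = -60.9 → no gain ✓; to d=15.3 gives 79.8 − 8.8×15.3 = -54.84 → no gain ✓.
4 of the 6 constraints hold; not an equilibrium.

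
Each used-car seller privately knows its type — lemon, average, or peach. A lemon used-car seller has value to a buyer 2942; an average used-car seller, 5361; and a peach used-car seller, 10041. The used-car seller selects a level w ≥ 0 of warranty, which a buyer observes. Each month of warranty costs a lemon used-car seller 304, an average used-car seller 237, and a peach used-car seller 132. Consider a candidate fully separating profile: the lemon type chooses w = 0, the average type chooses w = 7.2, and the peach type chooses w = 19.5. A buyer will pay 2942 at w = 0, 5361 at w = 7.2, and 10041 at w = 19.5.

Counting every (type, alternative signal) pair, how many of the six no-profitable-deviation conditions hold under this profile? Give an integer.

3

Peach (own payoff 10041 − 132×19.5 = 7467): to w=0 gives 2942 → no gain ✓; to w=7.2 gives 5361 − 132×7.2 = 4410.6 → no gain ✓.
Lemon (own payoff 2942): to w=7.2 gives 5361 − 304×7.2 = 3172.2 → profitable ✗; to w=19.5 gives 10041 − 304×19.5 = 4113 → profitable ✗.
Average (own payoff 5361 − 237×7.2 = 3654.6): to w=0 gives 2942 → no gain ✓; to w=19.5 gives 10041 − 237×19.5 = 5419.5 → profitable ✗.
3 of the 6 constraints hold; not an equilibrium.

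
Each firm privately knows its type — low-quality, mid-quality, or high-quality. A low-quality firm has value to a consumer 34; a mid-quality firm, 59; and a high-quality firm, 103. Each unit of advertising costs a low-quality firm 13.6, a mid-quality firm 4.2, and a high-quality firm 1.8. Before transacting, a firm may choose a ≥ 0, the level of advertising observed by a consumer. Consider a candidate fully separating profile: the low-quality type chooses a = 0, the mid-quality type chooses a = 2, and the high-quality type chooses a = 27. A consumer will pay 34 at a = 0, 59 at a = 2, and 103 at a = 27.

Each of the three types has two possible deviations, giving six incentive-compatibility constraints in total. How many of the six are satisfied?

5

Mid-quality (own payoff 59 − 4.2×2 = 50.6): to a=0 gives 34 → no gain ✓; to a=27 gives 103 − 4.2×27 = -10.4 → no gain ✓.
Low-quality (own payoff 34): to a=2 gives 59 − 13.6×2 = 31.8 → no gain ✓; to a=27 gives 103 − 13.6×27 = -264.2 → no gain ✓.
High-quality (own payoff 103 − 1.8×27 = 54.4): to a=0 gives 34 → no gain ✓; to a=2 gives 59 − 1.8×2 = 55.4 → profitable ✗.
5 of the 6 constraints hold; not an equilibrium.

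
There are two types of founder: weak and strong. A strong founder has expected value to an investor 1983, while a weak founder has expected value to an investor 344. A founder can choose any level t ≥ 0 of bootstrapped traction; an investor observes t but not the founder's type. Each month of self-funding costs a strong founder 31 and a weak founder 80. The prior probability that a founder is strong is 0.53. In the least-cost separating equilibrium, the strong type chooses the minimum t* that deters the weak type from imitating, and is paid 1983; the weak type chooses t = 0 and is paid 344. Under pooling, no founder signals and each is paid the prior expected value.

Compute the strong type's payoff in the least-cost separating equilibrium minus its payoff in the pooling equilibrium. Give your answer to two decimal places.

135.22

Least-cost separating signal: t* solves 344 = 1983 − 80·t*, so t* = (1983 − 344)/80 = 20.4875.
Strong type's separating payoff: 1983 − 31 × t* = 1983 − 31 × (1983 − 344)/80 = 1983 − 50809/80 = 1347.8875.
Pooling payoff: 0.53 × 1983 + 0.47 × 344 = 1212.67.
Difference: 1347.8875 − 1212.67 = 135.2175, i.e. 135.22 to two decimal places.
The strong type prefers to separate.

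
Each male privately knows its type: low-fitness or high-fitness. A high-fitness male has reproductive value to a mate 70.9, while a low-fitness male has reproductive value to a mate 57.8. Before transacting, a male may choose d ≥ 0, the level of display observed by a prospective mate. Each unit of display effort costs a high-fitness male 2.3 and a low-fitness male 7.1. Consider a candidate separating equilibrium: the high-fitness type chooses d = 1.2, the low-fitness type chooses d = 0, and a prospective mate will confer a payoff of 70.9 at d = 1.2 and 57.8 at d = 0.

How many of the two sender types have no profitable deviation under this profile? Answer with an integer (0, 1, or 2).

Low-fitness type: stay at 0 → 57.8; mimic → 70.9 − 7.1 × 1.2 = 62.38. IC fails (57.8 < 62.38).
High-fitness type: signal → 70.9 − 2.3 × 1.2 = 68.14; deviate to 0 → 57.8. IC holds (68.14 ≥ 57.8).
1 of 2 constraints hold, so this profile is not an equilibrium.

1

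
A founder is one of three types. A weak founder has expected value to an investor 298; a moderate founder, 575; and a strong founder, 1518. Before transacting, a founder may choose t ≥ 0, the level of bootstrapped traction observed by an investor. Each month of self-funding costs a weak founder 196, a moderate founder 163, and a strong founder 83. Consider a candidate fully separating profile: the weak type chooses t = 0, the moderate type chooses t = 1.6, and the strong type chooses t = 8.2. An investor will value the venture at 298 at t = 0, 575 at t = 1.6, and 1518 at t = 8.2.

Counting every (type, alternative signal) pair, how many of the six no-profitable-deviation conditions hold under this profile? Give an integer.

Moderate (own payoff 575 − 163×1.6 = 314.2): to t=0 gives 298 → no gain ✓; to t=8.2 gives 1518 − 163×8.2 = 181.4 → no gain ✓.
Strong (own payoff 1518 − 83×8.2 = 837.4): to t=0 gives 298 → no gain ✓; to t=1.6 gives 575 − 83×1.6 = 442.2 → no gain ✓.
Weak (own payoff 298): to t=1.6 gives 575 − 196×1.6 = 261.4 → no gain ✓; to t=8.2 gives 1518 − 196×8.2 = -89.2 → no gain ✓.
6 of the 6 constraints hold; this profile is a separating equilibrium.

6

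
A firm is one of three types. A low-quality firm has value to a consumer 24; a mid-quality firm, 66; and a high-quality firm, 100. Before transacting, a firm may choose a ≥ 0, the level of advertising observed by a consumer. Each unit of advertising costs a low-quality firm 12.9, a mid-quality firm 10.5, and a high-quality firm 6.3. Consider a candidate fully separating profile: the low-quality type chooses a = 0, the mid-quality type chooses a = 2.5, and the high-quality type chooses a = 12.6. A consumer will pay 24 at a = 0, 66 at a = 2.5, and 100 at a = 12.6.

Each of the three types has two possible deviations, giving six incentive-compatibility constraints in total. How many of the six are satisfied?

High-quality (own payoff 100 − 6.3×12.6 = 20.62): to a=0 gives 24 → profitable ✗; to a=2.5 gives 66 − 6.3×2.5 = 50.25 → profitable ✗.
Mid-quality (own payoff 66 − 10.5×2.5 = 39.75): to a=0 gives 24 → no gain ✓; to a=12.6 gives 100 − 10.5×12.6 = -32.3 → no gain ✓.
Low-quality (own payoff 24): to a=2.5 gives 66 − 12.9×2.5 = 33.75 → profitable ✗; to a=12.6 gives 100 − 12.9×12.6 = -62.54 → no gain ✓.
3 of the 6 constraints hold; not an equilibrium.

3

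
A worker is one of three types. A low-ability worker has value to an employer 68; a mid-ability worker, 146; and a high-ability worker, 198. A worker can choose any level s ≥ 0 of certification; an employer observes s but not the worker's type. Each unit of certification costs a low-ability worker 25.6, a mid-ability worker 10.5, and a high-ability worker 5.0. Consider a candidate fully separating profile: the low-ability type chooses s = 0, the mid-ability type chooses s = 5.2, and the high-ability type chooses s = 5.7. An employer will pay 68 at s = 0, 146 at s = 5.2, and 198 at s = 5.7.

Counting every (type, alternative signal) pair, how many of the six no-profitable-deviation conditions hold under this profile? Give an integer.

Mid-ability (own payoff 146 − 10.5×5.2 = 91.4): to s=0 gives 68 → no gain ✓; to s=5.7 gives 198 − 10.5×5.7 = 138.15 → profitable ✗.
High-ability (own payoff 198 − 5.0×5.7 = 169.5): to s=0 gives 68 → no gain ✓; to s=5.2 gives 146 − 5.0×5.2 = 120 → no gain ✓.
Low-ability (own payoff 68): to s=5.2 gives 146 − 25.6×5.2 = 12.88 → no gain ✓; to s=5.7 gives 198 − 25.6×5.7 = 52.08 → no gain ✓.
5 of the 6 constraints hold; not an equilibrium.

5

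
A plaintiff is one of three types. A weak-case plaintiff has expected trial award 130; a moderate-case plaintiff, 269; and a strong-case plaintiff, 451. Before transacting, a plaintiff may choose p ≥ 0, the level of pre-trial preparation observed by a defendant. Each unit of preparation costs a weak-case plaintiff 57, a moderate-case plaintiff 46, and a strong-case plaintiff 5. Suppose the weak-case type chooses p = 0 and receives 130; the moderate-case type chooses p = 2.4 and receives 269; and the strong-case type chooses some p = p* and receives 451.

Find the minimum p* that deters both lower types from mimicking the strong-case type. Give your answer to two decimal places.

6.36

Moderate-case type (on-path payoff 269 − 46×2.4 = 158.6) won't mimic when 158.6 ≥ 451 − 46·p*, i.e. p* ≥ 6.36.
Weak-case type (on-path payoff 130) won't mimic when 130 ≥ 451 − 57·p*, i.e. p* ≥ 5.63.
Both must hold, so p* = max(5.63, 6.36) = 6.36. The moderate-case type's constraint binds.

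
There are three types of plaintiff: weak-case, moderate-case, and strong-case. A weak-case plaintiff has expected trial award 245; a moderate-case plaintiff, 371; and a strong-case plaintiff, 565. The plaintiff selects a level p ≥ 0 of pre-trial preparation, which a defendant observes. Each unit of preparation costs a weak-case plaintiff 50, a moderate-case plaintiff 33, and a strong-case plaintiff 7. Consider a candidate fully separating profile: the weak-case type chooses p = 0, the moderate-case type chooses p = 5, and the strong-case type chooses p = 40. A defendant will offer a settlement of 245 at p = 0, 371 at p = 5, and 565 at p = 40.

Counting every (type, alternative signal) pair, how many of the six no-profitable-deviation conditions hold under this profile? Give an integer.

Moderate-case (own payoff 371 − 33×5 = 206): to p=0 gives 245 → profitable ✗; to p=40 gives 565 − 33×40 = -755 → no gain ✓.
Strong-case (own payoff 565 − 7×40 = 285): to p=0 gives 245 → no gain ✓; to p=5 gives 371 − 7×5 = 336 → profitable ✗.
Weak-case (own payoff 245): to p=5 gives 371 − 50×5 = 121 → no gain ✓; to p=40 gives 565 − 50×40 = -1435 → no gain ✓.
4 of the 6 constraints hold; not an equilibrium.

4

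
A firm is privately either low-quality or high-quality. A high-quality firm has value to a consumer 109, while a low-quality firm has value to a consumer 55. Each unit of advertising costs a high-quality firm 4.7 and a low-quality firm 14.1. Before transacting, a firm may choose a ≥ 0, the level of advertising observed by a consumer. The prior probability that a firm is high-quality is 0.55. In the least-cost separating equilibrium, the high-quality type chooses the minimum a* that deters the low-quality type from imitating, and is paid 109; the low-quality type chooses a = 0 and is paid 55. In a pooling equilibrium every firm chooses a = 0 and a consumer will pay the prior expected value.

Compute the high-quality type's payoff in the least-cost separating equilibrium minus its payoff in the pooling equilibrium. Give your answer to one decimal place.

6.3

Least-cost separating signal: a* solves 55 = 109 − 14.1·a*, so a* = (109 − 55)/14.1 ≈ 3.8298.
High-quality type's separating payoff: 109 − 4.7 × a* = 109 − 4.7 × (109 − 55)/14.1 = 109 − 253.8/14.1 = 91.
Pooling payoff: 0.55 × 109 + 0.45 × 55 = 84.7.
Difference: 91 − 84.7 = 6.3.
The high-quality type prefers to separate.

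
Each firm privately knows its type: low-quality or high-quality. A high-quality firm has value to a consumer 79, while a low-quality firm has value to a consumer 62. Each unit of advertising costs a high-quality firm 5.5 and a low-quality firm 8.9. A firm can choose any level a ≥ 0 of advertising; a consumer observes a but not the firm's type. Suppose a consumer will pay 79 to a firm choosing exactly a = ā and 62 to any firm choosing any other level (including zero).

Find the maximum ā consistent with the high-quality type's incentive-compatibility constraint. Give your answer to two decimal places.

Choosing ā yields the high-quality type 79 − 5.5·ā; choosing zero yields 62.
The high-quality type is indifferent at 79 − 5.5·ā = 62, i.e. ā = (79 − 62) / 5.5 ≈ 3.09.
For any ā above 3.09 the high-quality type would rather pool at zero, so separation collapses.

3.09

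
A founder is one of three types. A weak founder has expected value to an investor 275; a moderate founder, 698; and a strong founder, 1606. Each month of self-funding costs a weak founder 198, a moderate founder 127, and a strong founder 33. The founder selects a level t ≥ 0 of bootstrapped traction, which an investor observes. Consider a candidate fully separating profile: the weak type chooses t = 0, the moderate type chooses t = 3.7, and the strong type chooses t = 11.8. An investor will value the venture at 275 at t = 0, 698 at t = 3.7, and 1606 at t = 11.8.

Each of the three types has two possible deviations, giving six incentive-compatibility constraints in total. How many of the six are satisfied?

5

Strong (own payoff 1606 − 33×11.8 = 1216.6): to t=0 gives 275 → no gain ✓; to t=3.7 gives 698 − 33×3.7 = 575.9 → no gain ✓.
Weak (own payoff 275): to t=3.7 gives 698 − 198×3.7 = -34.6 → no gain ✓; to t=11.8 gives 1606 − 198×11.8 = -730.4 → no gain ✓.
Moderate (own payoff 698 − 127×3.7 = 228.1): to t=0 gives 275 → profitable ✗; to t=11.8 gives 1606 − 127×11.8 = 107.4 → no gain ✓.
5 of the 6 constraints hold; not an equilibrium.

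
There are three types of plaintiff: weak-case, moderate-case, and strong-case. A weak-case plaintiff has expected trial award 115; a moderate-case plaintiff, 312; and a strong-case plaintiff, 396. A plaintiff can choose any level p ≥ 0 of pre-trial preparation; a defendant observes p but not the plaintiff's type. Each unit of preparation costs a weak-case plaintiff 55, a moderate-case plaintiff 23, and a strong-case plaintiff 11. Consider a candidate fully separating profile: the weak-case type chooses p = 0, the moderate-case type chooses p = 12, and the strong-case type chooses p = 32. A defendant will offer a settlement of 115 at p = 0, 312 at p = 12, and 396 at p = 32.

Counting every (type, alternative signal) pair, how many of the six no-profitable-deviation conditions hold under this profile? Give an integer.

Moderate-case (own payoff 312 − 23×12 = 36): to p=0 gives 115 → profitable ✗; to p=32 gives 396 − 23×32 = -340 → no gain ✓.
Weak-case (own payoff 115): to p=12 gives 312 − 55×12 = -348 → no gain ✓; to p=32 gives 396 − 55×32 = -1364 → no gain ✓.
Strong-case (own payoff 396 − 11×32 = 44): to p=0 gives 115 → profitable ✗; to p=12 gives 312 − 11×12 = 180 → profitable ✗.
3 of the 6 constraints hold; not an equilibrium.

3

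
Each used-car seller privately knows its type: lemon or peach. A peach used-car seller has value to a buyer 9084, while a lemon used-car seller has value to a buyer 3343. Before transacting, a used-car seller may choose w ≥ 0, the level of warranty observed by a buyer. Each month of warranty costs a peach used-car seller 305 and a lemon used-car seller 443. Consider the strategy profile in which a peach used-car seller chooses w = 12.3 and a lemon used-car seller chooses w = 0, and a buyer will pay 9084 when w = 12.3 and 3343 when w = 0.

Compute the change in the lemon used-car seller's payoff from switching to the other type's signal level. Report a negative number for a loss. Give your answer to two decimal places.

Playing w = 0 the lemon used-car seller receives 3343.
Deviating to w = 12.3 brings payment 9084 at cost 443 × 12.3 = 5448.9, netting 3635.1.
Gain from deviating: 3635.1 − 3343 = 292.10.
The gain is positive, so the lemon type's incentive-compatibility constraint is violated — this profile is not a separating equilibrium.

292.10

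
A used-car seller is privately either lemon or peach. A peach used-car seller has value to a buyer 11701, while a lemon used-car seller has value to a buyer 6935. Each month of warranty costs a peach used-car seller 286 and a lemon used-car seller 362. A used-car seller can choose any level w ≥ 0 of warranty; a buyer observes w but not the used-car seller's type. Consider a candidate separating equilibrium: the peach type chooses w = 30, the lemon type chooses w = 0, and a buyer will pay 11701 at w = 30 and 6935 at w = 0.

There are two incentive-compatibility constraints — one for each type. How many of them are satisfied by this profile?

Peach type: signal → 11701 − 286 × 30 = 3121; deviate to 0 → 6935. IC fails (3121 < 6935).
Lemon type: stay at 0 → 6935; mimic → 11701 − 362 × 30 = 841. IC holds (6935 ≥ 841).
1 of 2 constraints hold, so this profile is not an equilibrium.

1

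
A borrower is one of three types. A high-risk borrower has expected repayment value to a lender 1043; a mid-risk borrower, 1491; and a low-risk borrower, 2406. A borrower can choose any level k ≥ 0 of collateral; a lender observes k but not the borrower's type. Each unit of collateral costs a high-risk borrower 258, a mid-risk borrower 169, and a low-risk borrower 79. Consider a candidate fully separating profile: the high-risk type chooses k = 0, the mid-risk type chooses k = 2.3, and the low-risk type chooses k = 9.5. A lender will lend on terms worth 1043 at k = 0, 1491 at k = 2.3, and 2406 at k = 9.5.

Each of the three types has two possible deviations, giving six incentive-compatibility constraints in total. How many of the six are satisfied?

High-risk (own payoff 1043): to k=2.3 gives 1491 − 258×2.3 = 897.6 → no gain ✓; to k=9.5 gives 2406 − 258×9.5 = -45 → no gain ✓.
Mid-risk (own payoff 1491 − 169×2.3 = 1102.3): to k=0 gives 1043 → no gain ✓; to k=9.5 gives 2406 − 169×9.5 = 800.5 → no gain ✓.
Low-risk (own payoff 2406 − 79×9.5 = 1655.5): to k=0 gives 1043 → no gain ✓; to k=2.3 gives 1491 − 79×2.3 = 1309.3 → no gain ✓.
6 of the 6 constraints hold; this profile is a separating equilibrium.

6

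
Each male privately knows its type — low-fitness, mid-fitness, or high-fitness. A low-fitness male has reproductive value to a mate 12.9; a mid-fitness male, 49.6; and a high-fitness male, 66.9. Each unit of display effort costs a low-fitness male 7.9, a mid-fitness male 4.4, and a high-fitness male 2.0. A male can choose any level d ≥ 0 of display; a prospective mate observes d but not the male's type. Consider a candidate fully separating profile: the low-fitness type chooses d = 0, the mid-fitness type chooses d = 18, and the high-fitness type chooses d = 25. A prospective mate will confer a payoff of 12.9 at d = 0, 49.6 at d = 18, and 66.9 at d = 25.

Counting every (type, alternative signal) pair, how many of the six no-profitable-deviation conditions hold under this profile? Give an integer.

Low-fitness (own payoff 12.9): to d=18 gives 49.6 − 7.9×18 = -92.6 → no gain ✓; to d=25 gives 66.9 − 7.9×25 = -130.6 → no gain ✓.
Mid-fitness (own payoff 49.6 − 4.4×18 = -29.6): to d=0 gives 12.9 → profitable ✗; to d=25 gives 66.9 − 4.4×25 = -43.1 → no gain ✓.
High-fitness (own payoff 66.9 − 2.0×25 = 16.9): to d=0 gives 12.9 → no gain ✓; to d=18 gives 49.6 − 2.0×18 = 13.6 → no gain ✓.
5 of the 6 constraints hold; not an equilibrium.

5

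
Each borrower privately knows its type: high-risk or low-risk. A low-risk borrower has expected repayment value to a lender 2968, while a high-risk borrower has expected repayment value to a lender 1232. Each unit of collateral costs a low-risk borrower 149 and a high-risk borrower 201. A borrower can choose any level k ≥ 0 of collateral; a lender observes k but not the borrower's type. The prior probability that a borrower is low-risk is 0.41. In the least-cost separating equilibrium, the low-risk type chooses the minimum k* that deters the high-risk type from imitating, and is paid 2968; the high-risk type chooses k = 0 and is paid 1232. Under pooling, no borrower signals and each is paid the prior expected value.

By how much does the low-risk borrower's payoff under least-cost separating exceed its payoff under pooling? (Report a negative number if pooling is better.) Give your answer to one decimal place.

Least-cost separating signal: k* solves 1232 = 2968 − 201·k*, so k* = (2968 − 1232)/201 ≈ 8.6368.
Low-risk type's separating payoff: 2968 − 149 × k* = 2968 − 149 × (2968 − 1232)/201 = 2968 − 258664/201 ≈ 1681.114.
Pooling payoff: 0.41 × 2968 + 0.59 × 1232 = 1943.76.
Difference: 1681.114 − 1943.76 = -262.646, i.e. -262.6 to one decimal place.
The low-risk type would prefer the pooling outcome.

-262.6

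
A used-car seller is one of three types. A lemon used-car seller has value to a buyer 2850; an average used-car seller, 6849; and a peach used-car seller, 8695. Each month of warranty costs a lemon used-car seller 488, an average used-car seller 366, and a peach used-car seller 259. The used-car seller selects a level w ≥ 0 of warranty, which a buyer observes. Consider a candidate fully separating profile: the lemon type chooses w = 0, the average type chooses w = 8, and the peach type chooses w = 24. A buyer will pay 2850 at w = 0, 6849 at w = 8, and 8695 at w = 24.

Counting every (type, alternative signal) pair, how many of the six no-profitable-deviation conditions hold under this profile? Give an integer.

Average (own payoff 6849 − 366×8 = 3921): to w=0 gives 2850 → no gain ✓; to w=24 gives 8695 − 366×24 = -89 → no gain ✓.
Peach (own payoff 8695 − 259×24 = 2479): to w=0 gives 2850 → profitable ✗; to w=8 gives 6849 − 259×8 = 4777 → profitable ✗.
Lemon (own payoff 2850): to w=8 gives 6849 − 488×8 = 2945 → profitable ✗; to w=24 gives 8695 − 488×24 = -3017 → no gain ✓.
3 of the 6 constraints hold; not an equilibrium.

3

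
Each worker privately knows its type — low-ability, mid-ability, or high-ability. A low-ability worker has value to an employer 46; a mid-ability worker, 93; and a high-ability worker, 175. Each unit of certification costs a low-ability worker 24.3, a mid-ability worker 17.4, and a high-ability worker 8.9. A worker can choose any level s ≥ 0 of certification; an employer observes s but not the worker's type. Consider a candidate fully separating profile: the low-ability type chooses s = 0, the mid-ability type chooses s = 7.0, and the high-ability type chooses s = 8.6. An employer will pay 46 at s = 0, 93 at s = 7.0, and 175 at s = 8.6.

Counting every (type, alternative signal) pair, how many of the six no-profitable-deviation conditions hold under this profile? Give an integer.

4

High-ability (own payoff 175 − 8.9×8.6 = 98.46): to s=0 gives 46 → no gain ✓; to s=7.0 gives 93 − 8.9×7.0 = 30.7 → no gain ✓.
Mid-ability (own payoff 93 − 17.4×7.0 = -28.8): to s=0 gives 46 → profitable ✗; to s=8.6 gives 175 − 17.4×8.6 = 25.36 → profitable ✗.
Low-ability (own payoff 46): to s=7.0 gives 93 − 24.3×7.0 = -77.1 → no gain ✓; to s=8.6 gives 175 − 24.3×8.6 = -33.98 → no gain ✓.
4 of the 6 constraints hold; not an equilibrium.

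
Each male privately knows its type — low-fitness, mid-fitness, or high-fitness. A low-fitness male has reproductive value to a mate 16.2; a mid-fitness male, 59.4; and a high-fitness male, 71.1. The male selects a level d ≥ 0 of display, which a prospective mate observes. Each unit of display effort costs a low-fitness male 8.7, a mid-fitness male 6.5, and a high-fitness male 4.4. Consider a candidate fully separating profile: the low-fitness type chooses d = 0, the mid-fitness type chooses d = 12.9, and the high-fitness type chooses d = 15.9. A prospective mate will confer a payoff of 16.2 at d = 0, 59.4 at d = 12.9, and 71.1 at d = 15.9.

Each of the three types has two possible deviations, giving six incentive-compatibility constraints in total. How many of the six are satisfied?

Mid-fitness (own payoff 59.4 − 6.5×12.9 = -24.45): to d=0 gives 16.2 → profitable ✗; to d=15.9 gives 71.1 − 6.5×15.9 = -32.25 → no gain ✓.
High-fitness (own payoff 71.1 − 4.4×15.9 = 1.14): to d=0 gives 16.2 → profitable ✗; to d=12.9 gives 59.4 − 4.4×12.9 = 2.64 → profitable ✗.
Low-fitness (own payoff 16.2): to d=12.9 gives 59.4 − 8.7×12.9 = -52.83 → no gain ✓; to d=15.9 gives 71.1 − 8.7×15.9 = -67.23 → no gain ✓.
3 of the 6 constraints hold; not an equilibrium.

3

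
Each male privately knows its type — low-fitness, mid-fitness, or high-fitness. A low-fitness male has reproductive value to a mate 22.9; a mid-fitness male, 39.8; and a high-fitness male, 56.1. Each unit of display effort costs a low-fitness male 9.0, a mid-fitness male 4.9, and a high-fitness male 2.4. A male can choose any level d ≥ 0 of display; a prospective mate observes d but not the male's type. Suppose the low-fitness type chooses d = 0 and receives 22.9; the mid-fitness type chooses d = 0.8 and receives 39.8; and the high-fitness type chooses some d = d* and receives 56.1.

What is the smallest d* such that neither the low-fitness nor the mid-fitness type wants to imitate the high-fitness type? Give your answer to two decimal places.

Low-fitness type (on-path payoff 22.9) won't mimic when 22.9 ≥ 56.1 − 9.0·d*, i.e. d* ≥ 3.69.
Mid-fitness type (on-path payoff 39.8 − 4.9×0.8 = 35.88) won't mimic when 35.88 ≥ 56.1 − 4.9·d*, i.e. d* ≥ 4.13.
Both must hold, so d* = max(3.69, 4.13) = 4.13. The mid-fitness type's constraint binds.

4.13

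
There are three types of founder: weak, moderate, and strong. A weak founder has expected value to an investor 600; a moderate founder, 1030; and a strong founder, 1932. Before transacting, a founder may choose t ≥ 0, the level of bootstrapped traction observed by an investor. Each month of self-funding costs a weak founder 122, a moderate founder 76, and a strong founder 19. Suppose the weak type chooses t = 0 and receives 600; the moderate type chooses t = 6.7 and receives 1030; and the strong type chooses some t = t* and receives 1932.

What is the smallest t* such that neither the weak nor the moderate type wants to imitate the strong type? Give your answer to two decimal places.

Moderate type (on-path payoff 1030 − 76×6.7 = 520.8) won't mimic when 520.8 ≥ 1932 − 76·t*, i.e. t* ≥ 18.57.
Weak type (on-path payoff 600) won't mimic when 600 ≥ 1932 − 122·t*, i.e. t* ≥ 10.92.
Both must hold, so t* = max(10.92, 18.57) = 18.57. The moderate type's constraint binds.

18.57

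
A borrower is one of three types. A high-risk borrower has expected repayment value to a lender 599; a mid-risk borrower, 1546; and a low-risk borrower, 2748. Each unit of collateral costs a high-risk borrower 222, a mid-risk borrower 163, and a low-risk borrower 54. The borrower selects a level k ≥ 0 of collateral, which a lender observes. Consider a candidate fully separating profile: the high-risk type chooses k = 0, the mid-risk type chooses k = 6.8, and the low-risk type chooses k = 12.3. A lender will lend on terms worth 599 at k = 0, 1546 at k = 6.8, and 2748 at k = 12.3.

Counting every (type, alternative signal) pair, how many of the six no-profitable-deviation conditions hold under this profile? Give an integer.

4

Low-risk (own payoff 2748 − 54×12.3 = 2083.8): to k=0 gives 599 → no gain ✓; to k=6.8 gives 1546 − 54×6.8 = 1178.8 → no gain ✓.
Mid-risk (own payoff 1546 − 163×6.8 = 437.6): to k=0 gives 599 → profitable ✗; to k=12.3 gives 2748 − 163×12.3 = 743.1 → profitable ✗.
High-risk (own payoff 599): to k=6.8 gives 1546 − 222×6.8 = 36.4 → no gain ✓; to k=12.3 gives 2748 − 222×12.3 = 17.4 → no gain ✓.
4 of the 6 constraints hold; not an equilibrium.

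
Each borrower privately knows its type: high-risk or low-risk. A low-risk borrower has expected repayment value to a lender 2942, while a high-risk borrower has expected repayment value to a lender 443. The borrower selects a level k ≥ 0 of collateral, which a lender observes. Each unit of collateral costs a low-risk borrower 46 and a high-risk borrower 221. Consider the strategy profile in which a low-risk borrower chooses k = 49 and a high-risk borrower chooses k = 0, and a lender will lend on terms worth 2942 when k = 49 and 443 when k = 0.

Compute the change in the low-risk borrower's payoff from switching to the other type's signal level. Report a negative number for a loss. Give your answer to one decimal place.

-245.0

Playing k = 49 the low-risk borrower receives 2942 − 46 × 49 = 688.
Deviating to k = 0 yields 443 instead.
Gain from deviating: 443 − 688 = -245.0.
The gain is negative, so the low-risk type's incentive-compatibility constraint is satisfied.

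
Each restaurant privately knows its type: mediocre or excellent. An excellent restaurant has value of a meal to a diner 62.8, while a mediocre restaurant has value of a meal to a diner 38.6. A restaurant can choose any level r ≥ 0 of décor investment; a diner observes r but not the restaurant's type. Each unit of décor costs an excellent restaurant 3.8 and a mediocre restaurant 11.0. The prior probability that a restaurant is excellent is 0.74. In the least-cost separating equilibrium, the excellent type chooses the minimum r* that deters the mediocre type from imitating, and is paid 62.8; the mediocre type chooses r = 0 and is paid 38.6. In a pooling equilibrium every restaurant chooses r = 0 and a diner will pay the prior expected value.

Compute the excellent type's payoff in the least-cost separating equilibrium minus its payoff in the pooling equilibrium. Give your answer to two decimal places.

-2.07

Least-cost separating signal: r* solves 38.6 = 62.8 − 11.0·r*, so r* = (62.8 − 38.6)/11.0 = 2.2.
Excellent type's separating payoff: 62.8 − 3.8 × r* = 62.8 − 3.8 × (62.8 − 38.6)/11.0 = 62.8 − 91.96/11.0 = 54.44.
Pooling payoff: 0.74 × 62.8 + 0.26 × 38.6 = 56.508.
Difference: 54.44 − 56.508 = -2.068, i.e. -2.07 to two decimal places.
The excellent type would prefer the pooling outcome.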